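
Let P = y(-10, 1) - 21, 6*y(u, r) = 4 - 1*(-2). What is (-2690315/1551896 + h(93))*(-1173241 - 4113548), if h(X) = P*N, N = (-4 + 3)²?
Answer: 178314061787415/1551896 ≈ 1.1490e+8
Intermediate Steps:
y(u, r) = 1 (y(u, r) = (4 - 1*(-2))/6 = (4 + 2)/6 = (⅙)*6 = 1)
N = 1 (N = (-1)² = 1)
P = -20 (P = 1 - 21 = -20)
h(X) = -20 (h(X) = -20*1 = -20)
(-2690315/1551896 + h(93))*(-1173241 - 4113548) = (-2690315/1551896 - 20)*(-1173241 - 4113548) = (-2690315*1/1551896 - 20)*(-5286789) = (-2690315/1551896 - 20)*(-5286789) = -33728235/1551896*(-5286789) = 178314061787415/1551896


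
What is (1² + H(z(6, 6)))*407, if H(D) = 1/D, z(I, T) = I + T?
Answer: 5291/12 ≈ 440.92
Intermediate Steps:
(1² + H(z(6, 6)))*407 = (1² + 1/(6 + 6))*407 = (1 + 1/12)*407 = (13/12)*407 = 5291/12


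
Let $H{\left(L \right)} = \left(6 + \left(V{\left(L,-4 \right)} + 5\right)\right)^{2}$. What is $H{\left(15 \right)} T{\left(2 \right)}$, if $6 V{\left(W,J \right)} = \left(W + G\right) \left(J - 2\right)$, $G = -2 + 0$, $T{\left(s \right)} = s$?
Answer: $8$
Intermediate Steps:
$G = -2$
$V{\left(W,J \right)} = \frac{\left(-2 + J\right) \left(-2 + W\right)}{6}$ ($V{\left(W,J \right)} = \frac{\left(W - 2\right) \left(J - 2\right)}{6} = \frac{\left(-2 + W\right) \left(-2 + J\right)}{6} = \frac{\left(-2 + J\right) \left(-2 + W\right)}{6}$)
$H{\left(L \right)} = \left(13 - L\right)^{2}$ ($H{\left(L \right)} = \left(6 + \left(\left(\frac{2}{3} - - \frac{4}{3} - \frac{L}{3} + \frac{1}{6} \left(-4\right) L\right) + 5\right)\right)^{2} = \left(6 + \left(\left(\frac{2}{3} + \frac{4}{3} - \frac{L}{3} - \frac{2 L}{3}\right) + 5\right)\right)^{2} = \left(6 + \left(\left(2 - L\right) + 5\right)\right)^{2} = \left(6 - \left(-7 + L\right)\right)^{2} = \left(13 - L\right)^{2}$)
$H{\left(15 \right)} T{\left(2 \right)} = \left(-13 + 15\right)^{2} \cdot 2 = 2^{2} \cdot 2 = 4 \cdot 2 = 8$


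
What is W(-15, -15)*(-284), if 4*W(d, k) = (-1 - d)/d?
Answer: 994/15 ≈ 66.267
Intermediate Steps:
W(d, k) = (-1 - d)/(4*d) (W(d, k) = ((-1 - d)/d)/4 = (-1 - d)/(4*d))
W(-15, -15)*(-284) = ((¼)*(-1 - 1*(-15))/(-15))*(-284) = ((¼)*(-1/15)*(-1 + 15))*(-284) = ((¼)*(-1/15)*14)*(-284) = -7/30*(-284) = 994/15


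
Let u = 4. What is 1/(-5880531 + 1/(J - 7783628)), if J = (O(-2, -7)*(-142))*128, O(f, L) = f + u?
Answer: -7819980/45985634809381 ≈ -1.7005e-7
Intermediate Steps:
O(f, L) = 4 + f (O(f, L) = f + 4 = 4 + f)
J = -36352 (J = ((4 - 2)*(-142))*128 = (2*(-142))*128 = -284*128 = -36352)
1/(-5880531 + 1/(J - 7783628)) = 1/(-5880531 + 1/(-36352 - 7783628)) = 1/(-5880531 + 1/(-7819980)) = 1/(-5880531 - 1/7819980) = 1/(-45985634809381/7819980) = -7819980/45985634809381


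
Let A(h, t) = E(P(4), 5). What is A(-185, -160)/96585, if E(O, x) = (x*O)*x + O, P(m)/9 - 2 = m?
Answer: 468/32195 ≈ 0.014536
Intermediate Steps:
P(m) = 18 + 9*m
E(O, x) = O + O*x² (E(O, x) = (O*x)*x + O = O*x² + O = O + O*x²)
A(h, t) = 1404 (A(h, t) = (18 + 9*4)*(1 + 5²) = (18 + 36)*(1 + 25) = 54*26 = 1404)
A(-185, -160)/96585 = 1404/96585 = 1404*(1/96585) = 468/32195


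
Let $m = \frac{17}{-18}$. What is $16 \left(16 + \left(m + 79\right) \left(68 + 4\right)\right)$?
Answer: $90176$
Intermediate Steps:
$m = - \frac{17}{18}$ ($m = 17 \left(- \frac{1}{18}\right) = - \frac{17}{18} \approx -0.94444$)
$16 \left(16 + \left(m + 79\right) \left(68 + 4\right)\right) = 16 \left(16 + \left(- \frac{17}{18} + 79\right) \left(68 + 4\right)\right) = 16 \left(16 + \frac{1405}{18} \cdot 72\right) = 16 \left(16 + 5620\right) = 16 \cdot 5636 = 90176$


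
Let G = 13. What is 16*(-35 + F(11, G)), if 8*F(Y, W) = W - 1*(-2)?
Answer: -530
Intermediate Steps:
F(Y, W) = ¼ + W/8 (F(Y, W) = (W - 1*(-2))/8 = (W + 2)/8 = (2 + W)/8 = ¼ + W/8)
16*(-35 + F(11, G)) = 16*(-35 + (¼ + (⅛)*13)) = 16*(-35 + (¼ + 13/8)) = 16*(-35 + 15/8) = 16*(-265/8) = -530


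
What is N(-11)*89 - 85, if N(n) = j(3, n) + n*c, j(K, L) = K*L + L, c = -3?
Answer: -1064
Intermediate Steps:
j(K, L) = L + K*L
N(n) = n (N(n) = n*(1 + 3) + n*(-3) = n*4 - 3*n = 4*n - 3*n = n)
N(-11)*89 - 85 = -11*89 - 85 = -979 - 85 = -1064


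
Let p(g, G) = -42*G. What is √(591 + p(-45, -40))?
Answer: √2271 ≈ 47.655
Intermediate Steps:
√(591 + p(-45, -40)) = √(591 - 42*(-40)) = √(591 + 1680) = √2271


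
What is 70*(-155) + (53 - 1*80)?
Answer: -10877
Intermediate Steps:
70*(-155) + (53 - 1*80) = -10850 + (53 - 80) = -10850 - 27 = -10877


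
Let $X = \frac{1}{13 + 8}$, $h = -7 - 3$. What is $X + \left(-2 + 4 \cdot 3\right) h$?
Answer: $- \frac{2099}{21} \approx -99.952$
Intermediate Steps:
$h = -10$ ($h = -7 - 3 = -10$)
$X = \frac{1}{21} \approx 0.047619$
$X + \left(-2 + 4 \cdot 3\right) h = \frac{1}{21} + \left(-2 + 4 \cdot 3\right) \left(-10\right) = \frac{1}{21} + \left(-2 + 12\right) \left(-10\right) = \frac{1}{21} + 10 \left(-10\right) = \frac{1}{21} - 100 = - \frac{2099}{21}$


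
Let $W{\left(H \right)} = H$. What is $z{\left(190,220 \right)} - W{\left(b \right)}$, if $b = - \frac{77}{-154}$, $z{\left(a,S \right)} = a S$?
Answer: $\frac{83599}{2} \approx 41800.0$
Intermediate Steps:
$z{\left(a,S \right)} = S a$
$b = \frac{1}{2}$ ($b = \left(-77\right) \left(- \frac{1}{154}\right) = \frac{1}{2} \approx 0.5$)
$z{\left(190,220 \right)} - W{\left(b \right)} = 220 \cdot 190 - \frac{1}{2} = 41800 - \frac{1}{2} = \frac{83599}{2}$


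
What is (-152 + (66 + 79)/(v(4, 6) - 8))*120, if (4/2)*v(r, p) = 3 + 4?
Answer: -66320/3 ≈ -22107.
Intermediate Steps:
v(r, p) = 7/2 (v(r, p) = (3 + 4)/2 = (½)*7 = 7/2)
(-152 + (66 + 79)/(v(4, 6) - 8))*120 = (-152 + (66 + 79)/(7/2 - 8))*120 = (-152 + 145/(-9/2))*120 = (-152 + 145*(-2/9))*120 = (-152 - 290/9)*120 = -1658/9*120 = -66320/3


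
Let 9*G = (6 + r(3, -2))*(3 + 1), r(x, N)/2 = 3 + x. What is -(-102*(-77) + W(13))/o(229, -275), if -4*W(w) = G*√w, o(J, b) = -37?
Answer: 7854/37 - 2*√13/37 ≈ 212.08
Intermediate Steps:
r(x, N) = 6 + 2*x (r(x, N) = 2*(3 + x) = 6 + 2*x)
G = 8 (G = ((6 + (6 + 2*3))*(3 + 1))/9 = ((6 + (6 + 6))*4)/9 = ((6 + 12)*4)/9 = (18*4)/9 = (⅑)*72 = 8)
W(w) = -2*√w
-(-102*(-77) + W(13))/o(229, -275) = -(-102*(-77) - 2*√13)/(-37) = -(7854 - 2*√13)*(-1)/37 = -(-7854/37 + 2*√13/37) = 7854/37 - 2*√13/37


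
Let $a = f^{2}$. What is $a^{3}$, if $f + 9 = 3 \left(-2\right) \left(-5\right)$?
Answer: $85766121$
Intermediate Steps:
$f = 21$ ($f = -9 + 3 \left(-2\right) \left(-5\right) = -9 - -30 = -9 + 30 = 21$)
$a = 441$ ($a = 21^{2} = 441$)
$a^{3} = 441^{3} = 85766121$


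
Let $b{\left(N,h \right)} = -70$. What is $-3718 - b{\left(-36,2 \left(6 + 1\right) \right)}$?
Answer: $-3648$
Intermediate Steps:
$-3718 - b{\left(-36,2 \left(6 + 1\right) \right)} = -3718 - -70 = -3718 + 70 = -3648$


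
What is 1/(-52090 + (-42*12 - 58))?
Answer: -1/52652 ≈ -1.8993e-5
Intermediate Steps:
1/(-52090 + (-42*12 - 58)) = 1/(-52090 + (-504 - 58)) = 1/(-52090 - 562) = 1/(-52652) = -1/52652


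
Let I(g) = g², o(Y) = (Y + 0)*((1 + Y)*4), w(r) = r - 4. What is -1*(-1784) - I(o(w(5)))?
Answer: 1720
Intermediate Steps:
w(r) = -4 + r
o(Y) = Y*(4 + 4*Y)
-1*(-1784) - I(o(w(5))) = -1*(-1784) - (4*(-4 + 5)*(1 + (-4 + 5)))² = 1784 - (4*1*(1 + 1))² = 1784 - (4*1*2)² = 1784 - 1*8² = 1784 - 1*64 = 1784 - 64 = 1720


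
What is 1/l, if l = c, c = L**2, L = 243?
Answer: 1/59049 ≈ 1.6935e-5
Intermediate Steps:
c = 59049 (c = 243**2 = 59049)
l = 59049
1/l = 1/59049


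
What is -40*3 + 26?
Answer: -94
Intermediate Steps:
-40*3 + 26 = -120 + 26 = -94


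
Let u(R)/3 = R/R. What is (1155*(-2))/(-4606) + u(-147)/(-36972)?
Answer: 2033131/4054596 ≈ 0.50144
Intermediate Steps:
u(R) = 3 (u(R) = 3*(R/R) = 3*1 = 3)
(1155*(-2))/(-4606) + u(-147)/(-36972) = (1155*(-2))/(-4606) + 3/(-36972) = -2310*(-1/4606) + 3*(-1/36972) = 165/329 - 1/12324 = 2033131/4054596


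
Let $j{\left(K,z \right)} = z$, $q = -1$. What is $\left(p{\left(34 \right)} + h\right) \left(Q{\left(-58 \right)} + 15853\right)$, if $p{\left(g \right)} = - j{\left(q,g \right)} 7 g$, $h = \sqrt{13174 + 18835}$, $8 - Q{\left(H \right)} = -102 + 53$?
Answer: $-128743720 + 15910 \sqrt{32009} \approx -1.259 \cdot 10^{8}$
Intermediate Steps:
$Q{\left(H \right)} = 57$ ($Q{\left(H \right)} = 8 - \left(-102 + 53\right) = 8 - -49 = 8 + 49 = 57$)
$h = \sqrt{32009} \approx 178.91$
$p{\left(g \right)} = - 7 g^{2}$ ($p{\left(g \right)} = - g 7 g = - 7 g g = - 7 g^{2}$)
$\left(p{\left(34 \right)} + h\right) \left(Q{\left(-58 \right)} + 15853\right) = \left(- 7 \cdot 34^{2} + \sqrt{32009}\right) \left(57 + 15853\right) = \left(\left(-7\right) 1156 + \sqrt{32009}\right) 15910 = \left(-8092 + \sqrt{32009}\right) 15910 = -128743720 + 15910 \sqrt{32009}$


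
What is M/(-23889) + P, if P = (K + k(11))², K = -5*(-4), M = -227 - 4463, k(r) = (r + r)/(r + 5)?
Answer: 698838409/1528896 ≈ 457.09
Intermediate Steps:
k(r) = 2*r/(5 + r) (k(r) = (2*r)/(5 + r) = 2*r/(5 + r))
M = -4690
K = 20
P = 29241/64 (P = (20 + 2*11/(5 + 11))² = (20 + 2*11/16)² = (20 + 2*11*(1/16))² = (20 + 11/8)² = (171/8)² = 29241/64 ≈ 456.89)
M/(-23889) + P = -4690/(-23889) + 29241/64 = -4690*(-1/23889) + 29241/64 = 4690/23889 + 29241/64 = 698838409/1528896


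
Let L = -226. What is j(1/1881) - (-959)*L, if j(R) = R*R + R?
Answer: -766839784292/3538161 ≈ -2.1673e+5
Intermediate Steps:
j(R) = R + R² (j(R) = R² + R = R + R²)
j(1/1881) - (-959)*L = (1 + 1/1881)/1881 - (-959)*(-226) = (1 + 1/1881)/1881 - 1*216734 = (1/1881)*(1882/1881) - 216734 = 1882/3538161 - 216734 = -766839784292/3538161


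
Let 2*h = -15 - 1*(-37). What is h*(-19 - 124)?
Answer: -1573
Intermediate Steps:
h = 11 (h = (-15 - 1*(-37))/2 = (-15 + 37)/2 = (½)*22 = 11)
h*(-19 - 124) = 11*(-19 - 124) = 11*(-143) = -1573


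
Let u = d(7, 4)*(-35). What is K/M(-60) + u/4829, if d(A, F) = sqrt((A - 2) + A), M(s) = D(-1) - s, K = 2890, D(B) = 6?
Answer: 1445/33 - 70*sqrt(3)/4829 ≈ 43.763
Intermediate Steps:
M(s) = 6 - s
d(A, F) = sqrt(-2 + 2*A) (d(A, F) = sqrt((-2 + A) + A) = sqrt(-2 + 2*A))
u = -70*sqrt(3) (u = sqrt(-2 + 2*7)*(-35) = sqrt(-2 + 14)*(-35) = sqrt(12)*(-35) = (2*sqrt(3))*(-35) = -70*sqrt(3) ≈ -121.24)
K/M(-60) + u/4829 = 2890/(6 - 1*(-60)) - 70*sqrt(3)/4829 = 2890/(6 + 60) - 70*sqrt(3)*(1/4829) = 2890/66 - 70*sqrt(3)/4829 = 2890*(1/66) - 70*sqrt(3)/4829 = 1445/33 - 70*sqrt(3)/4829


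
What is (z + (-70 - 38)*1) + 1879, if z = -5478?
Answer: -3707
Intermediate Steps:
(z + (-70 - 38)*1) + 1879 = (-5478 + (-70 - 38)*1) + 1879 = (-5478 - 108*1) + 1879 = (-5478 - 108) + 1879 = -5586 + 1879 = -3707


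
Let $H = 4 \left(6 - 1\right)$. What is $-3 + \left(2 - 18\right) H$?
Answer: $-323$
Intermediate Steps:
$H = 20$ ($H = 4 \cdot 5 = 20$)
$-3 + \left(2 - 18\right) H = -3 + \left(2 - 18\right) 20 = -3 - 320 = -323$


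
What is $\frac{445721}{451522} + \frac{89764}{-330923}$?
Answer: $\frac{106968909675}{149419014806} \approx 0.7159$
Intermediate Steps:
$\frac{445721}{451522} + \frac{89764}{-330923} = 445721 \cdot \frac{1}{451522} + 89764 \left(- \frac{1}{330923}\right) = \frac{445721}{451522} - \frac{89764}{330923} = \frac{106968909675}{149419014806}$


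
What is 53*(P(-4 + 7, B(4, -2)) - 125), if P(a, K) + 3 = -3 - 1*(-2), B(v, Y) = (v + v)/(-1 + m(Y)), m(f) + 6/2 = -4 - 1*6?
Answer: -6837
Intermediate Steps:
m(f) = -13 (m(f) = -3 + (-4 - 1*6) = -3 + (-4 - 6) = -3 - 10 = -13)
B(v, Y) = -v/7 (B(v, Y) = (v + v)/(-1 - 13) = (2*v)/(-14) = (2*v)*(-1/14) = -v/7)
P(a, K) = -4 (P(a, K) = -3 + (-3 - 1*(-2)) = -3 + (-3 + 2) = -3 - 1 = -4)
53*(P(-4 + 7, B(4, -2)) - 125) = 53*(-4 - 125) = 53*(-129) = -6837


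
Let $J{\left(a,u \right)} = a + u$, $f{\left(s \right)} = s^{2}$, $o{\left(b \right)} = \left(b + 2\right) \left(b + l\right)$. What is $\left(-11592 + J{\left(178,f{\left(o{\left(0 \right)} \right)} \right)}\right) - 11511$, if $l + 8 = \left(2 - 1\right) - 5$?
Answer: $-22349$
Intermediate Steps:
$l = -12$ ($l = -8 + \left(\left(2 - 1\right) - 5\right) = -8 + \left(1 - 5\right) = -8 - 4 = -12$)
$o{\left(b \right)} = \left(-12 + b\right) \left(2 + b\right)$ ($o{\left(b \right)} = \left(b + 2\right) \left(b - 12\right) = \left(2 + b\right) \left(-12 + b\right) = \left(-12 + b\right) \left(2 + b\right)$)
$\left(-11592 + J{\left(178,f{\left(o{\left(0 \right)} \right)} \right)}\right) - 11511 = \left(-11592 + \left(178 + \left(-24 + 0^{2} - 0\right)^{2}\right)\right) - 11511 = \left(-11592 + \left(178 + \left(-24 + 0 + 0\right)^{2}\right)\right) - 11511 = \left(-11592 + \left(178 + \left(-24\right)^{2}\right)\right) - 11511 = \left(-11592 + \left(178 + 576\right)\right) - 11511 = \left(-11592 + 754\right) - 11511 = -10838 - 11511 = -22349$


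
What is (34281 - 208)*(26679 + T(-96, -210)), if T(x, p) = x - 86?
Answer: 902832281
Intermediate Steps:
T(x, p) = -86 + x
(34281 - 208)*(26679 + T(-96, -210)) = (34281 - 208)*(26679 + (-86 - 96)) = 34073*(26679 - 182) = 34073*26497 = 902832281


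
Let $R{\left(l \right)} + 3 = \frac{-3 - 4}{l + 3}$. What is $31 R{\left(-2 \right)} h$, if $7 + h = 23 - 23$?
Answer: $2170$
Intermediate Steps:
$h = -7$ ($h = -7 + \left(23 - 23\right) = -7 + 0 = -7$)
$R{\left(l \right)} = -3 - \frac{7}{3 + l}$ ($R{\left(l \right)} = -3 + \frac{-3 - 4}{l + 3} = -3 - \frac{7}{3 + l}$)
$31 R{\left(-2 \right)} h = 31 \frac{-16 - -6}{3 - 2} \left(-7\right) = 31 \frac{-16 + 6}{1} \left(-7\right) = 31 \cdot 1 \left(-10\right) \left(-7\right) = 31 \left(-10\right) \left(-7\right) = \left(-310\right) \left(-7\right) = 2170$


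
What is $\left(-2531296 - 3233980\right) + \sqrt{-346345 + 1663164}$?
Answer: $-5765276 + \sqrt{1316819} \approx -5.7641 \cdot 10^{6}$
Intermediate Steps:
$\left(-2531296 - 3233980\right) + \sqrt{-346345 + 1663164} = -5765276 + \sqrt{1316819}$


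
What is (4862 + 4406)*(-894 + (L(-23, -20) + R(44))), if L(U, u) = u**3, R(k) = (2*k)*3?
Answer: -79982840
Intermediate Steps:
R(k) = 6*k
(4862 + 4406)*(-894 + (L(-23, -20) + R(44))) = (4862 + 4406)*(-894 + ((-20)**3 + 6*44)) = 9268*(-894 + (-8000 + 264)) = 9268*(-894 - 7736) = 9268*(-8630) = -79982840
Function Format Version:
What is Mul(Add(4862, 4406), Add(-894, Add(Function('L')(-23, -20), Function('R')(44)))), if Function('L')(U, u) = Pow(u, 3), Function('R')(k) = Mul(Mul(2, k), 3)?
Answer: -79982840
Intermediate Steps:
Function('R')(k) = Mul(6, k)
Mul(Add(4862, 4406), Add(-894, Add(Function('L')(-23, -20), Function('R')(44)))) = Mul(Add(4862, 4406), Add(-894, Add(Pow(-20, 3), Mul(6, 44)))) = Mul(9268, Add(-894, Add(-8000, 264))) = Mul(9268, Add(-894, -7736)) = Mul(9268, -8630) = -79982840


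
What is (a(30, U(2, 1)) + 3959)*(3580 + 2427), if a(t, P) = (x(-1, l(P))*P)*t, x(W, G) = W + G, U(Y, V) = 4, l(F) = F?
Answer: 25944233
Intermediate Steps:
x(W, G) = G + W
a(t, P) = P*t*(-1 + P) (a(t, P) = ((P - 1)*P)*t = ((-1 + P)*P)*t = (P*(-1 + P))*t = P*t*(-1 + P))
(a(30, U(2, 1)) + 3959)*(3580 + 2427) = (4*30*(-1 + 4) + 3959)*(3580 + 2427) = (4*30*3 + 3959)*6007 = (360 + 3959)*6007 = 4319*6007 = 25944233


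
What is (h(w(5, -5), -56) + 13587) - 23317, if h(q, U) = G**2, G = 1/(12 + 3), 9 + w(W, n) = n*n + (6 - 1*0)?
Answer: -2189249/225 ≈ -9730.0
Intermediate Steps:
w(W, n) = -3 + n**2 (w(W, n) = -9 + (n*n + (6 - 1*0)) = -9 + (n**2 + (6 + 0)) = -9 + (n**2 + 6) = -9 + (6 + n**2) = -3 + n**2)
G = 1/15 ≈ 0.066667
h(q, U) = 1/225 (h(q, U) = (1/15)**2 = 1/225)
(h(w(5, -5), -56) + 13587) - 23317 = (1/225 + 13587) - 23317 = 3057076/225 - 23317 = -2189249/225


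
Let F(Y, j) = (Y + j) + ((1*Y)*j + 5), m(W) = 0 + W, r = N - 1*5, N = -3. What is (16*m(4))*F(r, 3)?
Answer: -1536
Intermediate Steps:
r = -8 (r = -3 - 1*5 = -3 - 5 = -8)
m(W) = W
F(Y, j) = 5 + Y + j + Y*j (F(Y, j) = (Y + j) + (Y*j + 5) = (Y + j) + (5 + Y*j) = 5 + Y + j + Y*j)
(16*m(4))*F(r, 3) = (16*4)*(5 - 8 + 3 - 8*3) = 64*(5 - 8 + 3 - 24) = 64*(-24) = -1536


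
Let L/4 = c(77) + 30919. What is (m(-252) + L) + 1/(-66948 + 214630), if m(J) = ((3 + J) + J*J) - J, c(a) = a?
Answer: 27689045863/147682 ≈ 1.8749e+5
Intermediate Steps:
L = 123984 (L = 4*(77 + 30919) = 4*30996 = 123984)
m(J) = 3 + J**2 (m(J) = ((3 + J) + J**2) - J = (3 + J + J**2) - J = 3 + J**2)
(m(-252) + L) + 1/(-66948 + 214630) = ((3 + (-252)**2) + 123984) + 1/(-66948 + 214630) = ((3 + 63504) + 123984) + 1/147682 = (63507 + 123984) + 1/147682 = 187491 + 1/147682 = 27689045863/147682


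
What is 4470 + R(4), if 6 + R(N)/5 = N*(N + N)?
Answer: 4600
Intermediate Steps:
R(N) = -30 + 10*N² (R(N) = -30 + 5*(N*(N + N)) = -30 + 5*(N*(2*N)) = -30 + 5*(2*N²) = -30 + 10*N²)
4470 + R(4) = 4470 + (-30 + 10*4²) = 4470 + (-30 + 10*16) = 4470 + (-30 + 160) = 4470 + 130 = 4600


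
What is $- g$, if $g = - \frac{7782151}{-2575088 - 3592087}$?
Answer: $- \frac{7782151}{6167175} \approx -1.2619$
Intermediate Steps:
$g = \frac{7782151}{6167175}$ ($g = - \frac{7782151}{-2575088 - 3592087} = - \frac{7782151}{-6167175} = \left(-7782151\right) \left(- \frac{1}{6167175}\right) = \frac{7782151}{6167175} \approx 1.2619$)
$- g = \left(-1\right) \frac{7782151}{6167175} = - \frac{7782151}{6167175}$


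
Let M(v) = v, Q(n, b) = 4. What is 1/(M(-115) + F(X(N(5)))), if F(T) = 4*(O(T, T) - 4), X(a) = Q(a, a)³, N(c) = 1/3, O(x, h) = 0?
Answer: -1/131 ≈ -0.0076336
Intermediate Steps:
N(c) = ⅓
X(a) = 64 (X(a) = 4³ = 64)
F(T) = -16 (F(T) = 4*(0 - 4) = 4*(-4) = -16)
1/(M(-115) + F(X(N(5)))) = 1/(-115 - 16) = 1/(-131) = -1/131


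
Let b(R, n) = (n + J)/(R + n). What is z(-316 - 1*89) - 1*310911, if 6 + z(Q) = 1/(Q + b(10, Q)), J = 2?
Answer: -49613647919/159572 ≈ -3.1092e+5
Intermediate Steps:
b(R, n) = (2 + n)/(R + n) (b(R, n) = (n + 2)/(R + n) = (2 + n)/(R + n))
z(Q) = -6 + 1/(Q + (2 + Q)/(10 + Q))
z(-316 - 1*89) - 1*310911 = (-2 - 65*(-316 - 1*89) - 6*(-316 - 1*89)²)/(2 + (-316 - 1*89)² + 11*(-316 - 1*89)) - 1*310911 = (-2 - 65*(-316 - 89) - 6*(-316 - 89)²)/(2 + (-316 - 89)² + 11*(-316 - 89)) - 310911 = (-2 - 65*(-405) - 6*(-405)²)/(2 + (-405)² + 11*(-405)) - 310911 = (-2 + 26325 - 6*164025)/(2 + 164025 - 4455) - 310911 = (-2 + 26325 - 984150)/159572 - 310911 = (1/159572)*(-957827) - 310911 = -957827/159572 - 310911 = -49613647919/159572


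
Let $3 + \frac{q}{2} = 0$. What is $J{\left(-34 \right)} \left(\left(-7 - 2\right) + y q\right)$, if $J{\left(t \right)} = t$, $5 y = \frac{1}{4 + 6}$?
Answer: $\frac{7752}{25} \approx 310.08$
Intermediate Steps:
$q = -6$ ($q = -6 + 2 \cdot 0 = -6 + 0 = -6$)
$y = \frac{1}{50}$ ($y = \frac{1}{5 \left(4 + 6\right)} = \frac{1}{5 \cdot 10} = \frac{1}{5} \cdot \frac{1}{10} = \frac{1}{50} \approx 0.02$)
$J{\left(-34 \right)} \left(\left(-7 - 2\right) + y q\right) = - 34 \left(\left(-7 - 2\right) + \frac{1}{50} \left(-6\right)\right) = - 34 \left(-9 - \frac{3}{25}\right) = \left(-34\right) \left(- \frac{228}{25}\right) = \frac{7752}{25}$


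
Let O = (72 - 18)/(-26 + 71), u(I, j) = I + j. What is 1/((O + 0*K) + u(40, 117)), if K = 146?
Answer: 5/791 ≈ 0.0063211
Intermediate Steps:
O = 6/5 (O = 54/45 = 54*(1/45) = 6/5 ≈ 1.2000)
1/((O + 0*K) + u(40, 117)) = 1/((6/5 + 0*146) + (40 + 117)) = 1/((6/5 + 0) + 157) = 1/(6/5 + 157) = 1/(791/5) = 5/791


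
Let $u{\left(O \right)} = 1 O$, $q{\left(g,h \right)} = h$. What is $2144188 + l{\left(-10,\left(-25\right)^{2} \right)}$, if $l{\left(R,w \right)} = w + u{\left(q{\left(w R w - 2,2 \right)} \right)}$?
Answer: $2144815$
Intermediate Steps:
$u{\left(O \right)} = O$
$l{\left(R,w \right)} = 2 + w$ ($l{\left(R,w \right)} = w + 2 = 2 + w$)
$2144188 + l{\left(-10,\left(-25\right)^{2} \right)} = 2144188 + \left(2 + \left(-25\right)^{2}\right) = 2144188 + \left(2 + 625\right) = 2144188 + 627 = 2144815$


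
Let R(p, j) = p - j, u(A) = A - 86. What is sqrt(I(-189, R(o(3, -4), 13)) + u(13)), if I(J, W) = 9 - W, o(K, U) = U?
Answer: I*sqrt(47) ≈ 6.8557*I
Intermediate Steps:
u(A) = -86 + A
sqrt(I(-189, R(o(3, -4), 13)) + u(13)) = sqrt((9 - (-4 - 1*13)) + (-86 + 13)) = sqrt((9 - (-4 - 13)) - 73) = sqrt((9 - 1*(-17)) - 73) = sqrt((9 + 17) - 73) = sqrt(26 - 73) = sqrt(-47) = I*sqrt(47)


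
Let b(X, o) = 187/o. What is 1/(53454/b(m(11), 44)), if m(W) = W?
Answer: 17/213816 ≈ 7.9508e-5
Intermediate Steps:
1/(53454/b(m(11), 44)) = 1/(53454/((187/44))) = 1/(53454/((187*(1/44)))) = 1/(53454/(17/4)) = 1/(53454*(4/17)) = 1/(213816/17) = 17/213816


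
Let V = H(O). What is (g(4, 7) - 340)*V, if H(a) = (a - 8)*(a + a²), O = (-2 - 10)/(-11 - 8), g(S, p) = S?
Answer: 17498880/6859 ≈ 2551.2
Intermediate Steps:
O = 12/19 (O = -12/(-19) = -12*(-1/19) = 12/19 ≈ 0.63158)
H(a) = (-8 + a)*(a + a²)
V = -52080/6859 (V = 12*(-8 + (12/19)² - 7*12/19)/19 = 12*(-8 + 144/361 - 84/19)/19 = (12/19)*(-4340/361) = -52080/6859 ≈ -7.5929)
(g(4, 7) - 340)*V = (4 - 340)*(-52080/6859) = -336*(-52080/6859) = 17498880/6859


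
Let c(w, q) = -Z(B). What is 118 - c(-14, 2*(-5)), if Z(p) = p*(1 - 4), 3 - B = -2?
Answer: 103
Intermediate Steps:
B = 5 (B = 3 - 1*(-2) = 3 + 2 = 5)
Z(p) = -3*p (Z(p) = p*(-3) = -3*p)
c(w, q) = 15 (c(w, q) = -(-3)*5 = -1*(-15) = 15)
118 - c(-14, 2*(-5)) = 118 - 1*15 = 118 - 15 = 103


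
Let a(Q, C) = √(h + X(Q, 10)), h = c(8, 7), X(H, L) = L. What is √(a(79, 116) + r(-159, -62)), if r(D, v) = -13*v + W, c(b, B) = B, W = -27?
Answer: √(779 + √17) ≈ 27.984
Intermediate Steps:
h = 7
r(D, v) = -27 - 13*v (r(D, v) = -13*v - 27 = -27 - 13*v)
a(Q, C) = √17 (a(Q, C) = √(7 + 10) = √17)
√(a(79, 116) + r(-159, -62)) = √(√17 + (-27 - 13*(-62))) = √(√17 + (-27 + 806)) = √(√17 + 779) = √(779 + √17)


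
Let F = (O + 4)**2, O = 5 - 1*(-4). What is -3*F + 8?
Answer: -499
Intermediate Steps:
O = 9 (O = 5 + 4 = 9)
F = 169 (F = (9 + 4)**2 = 13**2 = 169)
-3*F + 8 = -3*169 + 8 = -507 + 8 = -499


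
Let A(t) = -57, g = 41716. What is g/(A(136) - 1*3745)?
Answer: -20858/1901 ≈ -10.972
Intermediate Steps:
g/(A(136) - 1*3745) = 41716/(-57 - 1*3745) = 41716/(-57 - 3745) = 41716/(-3802) = 41716*(-1/3802) = -20858/1901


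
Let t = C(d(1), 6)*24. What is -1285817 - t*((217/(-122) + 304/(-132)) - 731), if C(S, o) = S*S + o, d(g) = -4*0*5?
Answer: -791756671/671 ≈ -1.1800e+6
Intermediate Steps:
d(g) = 0 (d(g) = 0*5 = 0)
C(S, o) = o + S² (C(S, o) = S² + o = o + S²)
t = 144 (t = (6 + 0²)*24 = (6 + 0)*24 = 6*24 = 144)
-1285817 - t*((217/(-122) + 304/(-132)) - 731) = -1285817 - 144*((217/(-122) + 304/(-132)) - 731) = -1285817 - 144*((217*(-1/122) + 304*(-1/132)) - 731) = -1285817 - 144*((-217/122 - 76/33) - 731) = -1285817 - 144*(-16433/4026 - 731) = -1285817 - 144*(-2959439)/4026 = -1285817 - 1*(-71026536/671) = -1285817 + 71026536/671 = -791756671/671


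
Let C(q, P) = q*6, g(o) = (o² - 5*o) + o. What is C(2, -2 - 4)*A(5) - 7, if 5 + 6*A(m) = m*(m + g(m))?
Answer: 83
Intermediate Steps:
g(o) = o² - 4*o
C(q, P) = 6*q
A(m) = -⅚ + m*(m + m*(-4 + m))/6 (A(m) = -⅚ + (m*(m + m*(-4 + m)))/6 = -⅚ + m*(m + m*(-4 + m))/6)
C(2, -2 - 4)*A(5) - 7 = (6*2)*(-⅚ - ½*5² + (⅙)*5³) - 7 = 12*(-⅚ - ½*25 + (⅙)*125) - 7 = 12*(-⅚ - 25/2 + 125/6) - 7 = 12*(15/2) - 7 = 90 - 7 = 83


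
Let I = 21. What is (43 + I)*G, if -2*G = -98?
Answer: 3136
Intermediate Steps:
G = 49 (G = -½*(-98) = 49)
(43 + I)*G = (43 + 21)*49 = 64*49 = 3136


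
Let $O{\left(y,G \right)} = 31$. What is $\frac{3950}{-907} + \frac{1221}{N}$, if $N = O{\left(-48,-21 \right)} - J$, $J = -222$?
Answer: $\frac{9827}{20861} \approx 0.47107$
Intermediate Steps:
$N = 253$ ($N = 31 - -222 = 31 + 222 = 253$)
$\frac{3950}{-907} + \frac{1221}{N} = \frac{3950}{-907} + \frac{1221}{253} = 3950 \left(- \frac{1}{907}\right) + 1221 \cdot \frac{1}{253} = - \frac{3950}{907} + \frac{111}{23} = \frac{9827}{20861}$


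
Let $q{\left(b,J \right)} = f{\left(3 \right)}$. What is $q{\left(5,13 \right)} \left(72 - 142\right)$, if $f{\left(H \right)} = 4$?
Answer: $-280$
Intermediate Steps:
$q{\left(b,J \right)} = 4$
$q{\left(5,13 \right)} \left(72 - 142\right) = 4 \left(72 - 142\right) = 4 \left(-70\right) = -280$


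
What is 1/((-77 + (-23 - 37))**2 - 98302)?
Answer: -1/79533 ≈ -1.2573e-5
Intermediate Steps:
1/((-77 + (-23 - 37))**2 - 98302) = 1/((-77 - 60)**2 - 98302) = 1/((-137)**2 - 98302) = 1/(18769 - 98302) = 1/(-79533) = -1/79533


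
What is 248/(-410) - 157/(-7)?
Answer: 31317/1435 ≈ 21.824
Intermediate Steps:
248/(-410) - 157/(-7) = 248*(-1/410) - 157*(-1/7) = -124/205 + 157/7 = 31317/1435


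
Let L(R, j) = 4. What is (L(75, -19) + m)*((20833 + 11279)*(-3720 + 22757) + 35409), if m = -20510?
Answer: -12536374945818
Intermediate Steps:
(L(75, -19) + m)*((20833 + 11279)*(-3720 + 22757) + 35409) = (4 - 20510)*((20833 + 11279)*(-3720 + 22757) + 35409) = -20506*(32112*19037 + 35409) = -20506*(611316144 + 35409) = -20506*611351553 = -12536374945818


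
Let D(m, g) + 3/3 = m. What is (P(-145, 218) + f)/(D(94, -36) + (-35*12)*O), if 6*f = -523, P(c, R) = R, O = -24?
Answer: 785/61038 ≈ 0.012861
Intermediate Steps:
D(m, g) = -1 + m
f = -523/6 (f = (⅙)*(-523) = -523/6 ≈ -87.167)
(P(-145, 218) + f)/(D(94, -36) + (-35*12)*O) = (218 - 523/6)/((-1 + 94) - 35*12*(-24)) = 785/(6*(93 - 420*(-24))) = 785/(6*(93 + 10080)) = (785/6)/10173 = (785/6)*(1/10173) = 785/61038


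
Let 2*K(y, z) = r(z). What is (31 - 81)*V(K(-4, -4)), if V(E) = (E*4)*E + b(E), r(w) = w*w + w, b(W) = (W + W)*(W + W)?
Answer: -14400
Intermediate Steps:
b(W) = 4*W**2 (b(W) = (2*W)*(2*W) = 4*W**2)
r(w) = w + w**2 (r(w) = w**2 + w = w + w**2)
K(y, z) = z*(1 + z)/2 (K(y, z) = (z*(1 + z))/2 = z*(1 + z)/2)
V(E) = 8*E**2 (V(E) = (E*4)*E + 4*E**2 = (4*E)*E + 4*E**2 = 4*E**2 + 4*E**2 = 8*E**2)
(31 - 81)*V(K(-4, -4)) = (31 - 81)*(8*((1/2)*(-4)*(1 - 4))**2) = -400*((1/2)*(-4)*(-3))**2 = -400*6**2 = -400*36 = -50*288 = -14400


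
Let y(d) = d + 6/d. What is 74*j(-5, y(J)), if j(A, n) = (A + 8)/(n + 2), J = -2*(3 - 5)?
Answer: 148/5 ≈ 29.600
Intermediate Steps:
J = 4 (J = -2*(-2) = 4)
j(A, n) = (8 + A)/(2 + n)
74*j(-5, y(J)) = 74*((8 - 5)/(2 + (4 + 6/4))) = 74*(3/(2 + (4 + 6*(¼)))) = 74*(3/(2 + (4 + 3/2))) = 74*(3/(2 + 11/2)) = 74*(3/(15/2)) = 74*((2/15)*3) = 74*(⅖) = 148/5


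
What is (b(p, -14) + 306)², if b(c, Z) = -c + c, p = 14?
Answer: 93636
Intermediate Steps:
b(c, Z) = 0
(b(p, -14) + 306)² = (0 + 306)² = 306² = 93636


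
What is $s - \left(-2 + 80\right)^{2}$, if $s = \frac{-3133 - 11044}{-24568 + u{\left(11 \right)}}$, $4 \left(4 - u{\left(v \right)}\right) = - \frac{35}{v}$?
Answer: $- \frac{6574847816}{1080781} \approx -6083.4$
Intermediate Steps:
$u{\left(v \right)} = 4 + \frac{35}{4 v}$ ($u{\left(v \right)} = 4 - \frac{\left(-35\right) \frac{1}{v}}{4} = 4 + \frac{35}{4 v}$)
$s = \frac{623788}{1080781}$ ($s = \frac{-3133 - 11044}{-24568 + \left(4 + \frac{35}{4 \cdot 11}\right)} = - \frac{14177}{-24568 + \left(4 + \frac{35}{4} \cdot \frac{1}{11}\right)} = - \frac{14177}{-24568 + \left(4 + \frac{35}{44}\right)} = - \frac{14177}{-24568 + \frac{211}{44}} = - \frac{14177}{- \frac{1080781}{44}} = \left(-14177\right) \left(- \frac{44}{1080781}\right) = \frac{623788}{1080781} \approx 0.57716$)
$s - \left(-2 + 80\right)^{2} = \frac{623788}{1080781} - \left(-2 + 80\right)^{2} = \frac{623788}{1080781} - 78^{2} = \frac{623788}{1080781} - 6084 = - \frac{6574847816}{1080781}$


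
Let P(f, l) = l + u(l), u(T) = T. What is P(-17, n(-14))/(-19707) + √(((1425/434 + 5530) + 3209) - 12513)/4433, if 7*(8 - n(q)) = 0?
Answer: -16/19707 + I*√710237094/1923922 ≈ -0.00081189 + 0.013852*I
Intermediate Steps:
n(q) = 8 (n(q) = 8 - ⅐*0 = 8 + 0 = 8)
P(f, l) = 2*l (P(f, l) = l + l = 2*l)
P(-17, n(-14))/(-19707) + √(((1425/434 + 5530) + 3209) - 12513)/4433 = (2*8)/(-19707) + √(((1425/434 + 5530) + 3209) - 12513)/4433 = 16*(-1/19707) + √(((1425*(1/434) + 5530) + 3209) - 12513)*(1/4433) = -16/19707 + √(((1425/434 + 5530) + 3209) - 12513)*(1/4433) = -16/19707 + √((2401445/434 + 3209) - 12513)*(1/4433) = -16/19707 + √(3794151/434 - 12513)*(1/4433) = -16/19707 + √(-1636491/434)*(1/4433) = -16/19707 + (I*√710237094/434)*(1/4433) = -16/19707 + I*√710237094/1923922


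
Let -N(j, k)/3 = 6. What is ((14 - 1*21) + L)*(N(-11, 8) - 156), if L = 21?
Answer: -2436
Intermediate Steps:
N(j, k) = -18 (N(j, k) = -3*6 = -18)
((14 - 1*21) + L)*(N(-11, 8) - 156) = ((14 - 1*21) + 21)*(-18 - 156) = ((14 - 21) + 21)*(-174) = (-7 + 21)*(-174) = 14*(-174) = -2436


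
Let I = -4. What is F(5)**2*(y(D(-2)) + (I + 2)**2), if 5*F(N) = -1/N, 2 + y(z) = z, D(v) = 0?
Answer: 2/625 ≈ 0.0032000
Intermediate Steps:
y(z) = -2 + z
F(N) = -1/(5*N) (F(N) = (-1/N)/5 = -1/(5*N))
F(5)**2*(y(D(-2)) + (I + 2)**2) = (-1/5/5)**2*((-2 + 0) + (-4 + 2)**2) = (-1/5*1/5)**2*(-2 + (-2)**2) = (-1/25)**2*(-2 + 4) = (1/625)*2 = 2/625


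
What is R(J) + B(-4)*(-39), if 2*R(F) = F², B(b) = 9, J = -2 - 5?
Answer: -653/2 ≈ -326.50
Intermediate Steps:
J = -7
R(F) = F²/2
R(J) + B(-4)*(-39) = (½)*(-7)² + 9*(-39) = (½)*49 - 351 = 49/2 - 351 = -653/2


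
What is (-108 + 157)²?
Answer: 2401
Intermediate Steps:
(-108 + 157)² = 49² = 2401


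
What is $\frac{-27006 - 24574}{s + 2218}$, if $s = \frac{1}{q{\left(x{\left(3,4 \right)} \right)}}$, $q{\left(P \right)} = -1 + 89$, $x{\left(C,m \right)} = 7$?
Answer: $- \frac{907808}{39037} \approx -23.255$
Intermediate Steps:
$q{\left(P \right)} = 88$
$s = \frac{1}{88} \approx 0.011364$
$\frac{-27006 - 24574}{s + 2218} = \frac{-27006 - 24574}{\frac{1}{88} + 2218} = - \frac{51580}{\frac{195185}{88}} = \left(-51580\right) \frac{88}{195185} = - \frac{907808}{39037}$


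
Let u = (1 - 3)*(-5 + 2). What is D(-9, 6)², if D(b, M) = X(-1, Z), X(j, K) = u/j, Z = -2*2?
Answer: 36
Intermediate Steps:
u = 6 (u = -2*(-3) = 6)
Z = -4
X(j, K) = 6/j
D(b, M) = -6 (D(b, M) = 6/(-1) = 6*(-1) = -6)
D(-9, 6)² = (-6)² = 36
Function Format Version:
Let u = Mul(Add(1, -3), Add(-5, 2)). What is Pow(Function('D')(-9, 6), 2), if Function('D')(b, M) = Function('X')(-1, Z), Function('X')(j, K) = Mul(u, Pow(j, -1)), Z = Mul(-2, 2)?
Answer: 36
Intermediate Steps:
u = 6 (u = Mul(-2, -3) = 6)
Z = -4
Function('X')(j, K) = Mul(6, Pow(j, -1))
Function('D')(b, M) = -6 (Function('D')(b, M) = Mul(6, Pow(-1, -1)) = Mul(6, -1) = -6)
Pow(Function('D')(-9, 6), 2) = Pow(-6, 2) = 36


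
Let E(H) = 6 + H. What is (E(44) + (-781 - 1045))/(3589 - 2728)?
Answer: -592/287 ≈ -2.0627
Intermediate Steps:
(E(44) + (-781 - 1045))/(3589 - 2728) = ((6 + 44) + (-781 - 1045))/(3589 - 2728) = (50 - 1826)/861 = -1776*1/861 = -592/287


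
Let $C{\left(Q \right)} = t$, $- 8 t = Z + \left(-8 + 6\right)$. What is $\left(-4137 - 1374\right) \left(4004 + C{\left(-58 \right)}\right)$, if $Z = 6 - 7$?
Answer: $- \frac{176544885}{8} \approx -2.2068 \cdot 10^{7}$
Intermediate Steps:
$Z = -1$
$t = \frac{3}{8}$ ($t = - \frac{-1 + \left(-8 + 6\right)}{8} = - \frac{-1 - 2}{8} = \left(- \frac{1}{8}\right) \left(-3\right) = \frac{3}{8} \approx 0.375$)
$C{\left(Q \right)} = \frac{3}{8}$
$\left(-4137 - 1374\right) \left(4004 + C{\left(-58 \right)}\right) = \left(-4137 - 1374\right) \left(4004 + \frac{3}{8}\right) = \left(-5511\right) \frac{32035}{8} = - \frac{176544885}{8}$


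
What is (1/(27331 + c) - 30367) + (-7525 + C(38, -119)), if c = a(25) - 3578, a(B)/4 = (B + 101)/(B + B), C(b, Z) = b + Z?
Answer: -22558885896/594077 ≈ -37973.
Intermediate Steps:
C(b, Z) = Z + b
a(B) = 2*(101 + B)/B (a(B) = 4*((B + 101)/(B + B)) = 4*((101 + B)/((2*B))) = 4*((101 + B)*(1/(2*B))) = 4*((101 + B)/(2*B)) = 2*(101 + B)/B)
c = -89198/25 (c = (2 + 202/25) - 3578 = 252/25 - 3578 = -89198/25 ≈ -3567.9)
(1/(27331 + c) - 30367) + (-7525 + C(38, -119)) = (1/(27331 - 89198/25) - 30367) + (-7525 + (-119 + 38)) = (1/(594077/25) - 30367) + (-7525 - 81) = (25/594077 - 30367) - 7606 = -18040336234/594077 - 7606 = -22558885896/594077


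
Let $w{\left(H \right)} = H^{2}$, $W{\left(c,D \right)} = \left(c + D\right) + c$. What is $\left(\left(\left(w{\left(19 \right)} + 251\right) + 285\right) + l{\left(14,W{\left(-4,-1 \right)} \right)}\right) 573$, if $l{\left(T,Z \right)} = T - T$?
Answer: $513981$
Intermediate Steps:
$W{\left(c,D \right)} = D + 2 c$ ($W{\left(c,D \right)} = \left(D + c\right) + c = D + 2 c$)
$l{\left(T,Z \right)} = 0$
$\left(\left(\left(w{\left(19 \right)} + 251\right) + 285\right) + l{\left(14,W{\left(-4,-1 \right)} \right)}\right) 573 = \left(\left(\left(19^{2} + 251\right) + 285\right) + 0\right) 573 = \left(\left(\left(361 + 251\right) + 285\right) + 0\right) 573 = \left(\left(612 + 285\right) + 0\right) 573 = \left(897 + 0\right) 573 = 897 \cdot 573 = 513981$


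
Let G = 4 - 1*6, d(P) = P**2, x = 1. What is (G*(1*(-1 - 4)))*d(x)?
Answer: 10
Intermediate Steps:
G = -2 (G = 4 - 6 = -2)
(G*(1*(-1 - 4)))*d(x) = -2*(-1 - 4)*1**2 = -2*(-5)*1 = 10*1 = 10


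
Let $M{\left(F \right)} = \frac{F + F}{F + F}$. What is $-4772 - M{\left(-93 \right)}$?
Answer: $-4773$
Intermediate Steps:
$M{\left(F \right)} = 1$ ($M{\left(F \right)} = \frac{2 F}{2 F} = 2 F \frac{1}{2 F} = 1$)
$-4772 - M{\left(-93 \right)} = -4772 - 1 = -4773$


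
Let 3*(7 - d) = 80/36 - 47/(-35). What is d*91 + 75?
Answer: 81521/135 ≈ 603.86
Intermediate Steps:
d = 5492/945 (d = 7 - (80/36 - 47/(-35))/3 = 7 - (80*(1/36) - 47*(-1/35))/3 = 7 - (20/9 + 47/35)/3 = 7 - ⅓*1123/315 = 7 - 1123/945 = 5492/945 ≈ 5.8116)
d*91 + 75 = (5492/945)*91 + 75 = 71396/135 + 75 = 81521/135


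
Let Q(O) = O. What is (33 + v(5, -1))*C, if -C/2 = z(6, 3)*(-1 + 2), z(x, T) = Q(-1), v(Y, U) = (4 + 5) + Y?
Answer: 94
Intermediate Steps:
v(Y, U) = 9 + Y
z(x, T) = -1
C = 2 (C = -(-2)*(-1 + 2) = -(-2) = -2*(-1) = 2)
(33 + v(5, -1))*C = (33 + (9 + 5))*2 = (33 + 14)*2 = 47*2 = 94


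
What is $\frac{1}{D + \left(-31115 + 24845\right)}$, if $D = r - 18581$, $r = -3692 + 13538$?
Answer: $- \frac{1}{15005} \approx -6.6644 \cdot 10^{-5}$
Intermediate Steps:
$r = 9846$
$D = -8735$ ($D = 9846 - 18581 = -8735$)
$\frac{1}{D + \left(-31115 + 24845\right)} = \frac{1}{-8735 + \left(-31115 + 24845\right)} = \frac{1}{-8735 - 6270} = \frac{1}{-15005} = - \frac{1}{15005}$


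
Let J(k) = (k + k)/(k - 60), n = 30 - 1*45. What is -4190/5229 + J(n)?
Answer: -10492/26145 ≈ -0.40130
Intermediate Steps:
n = -15 (n = 30 - 45 = -15)
J(k) = 2*k/(-60 + k) (J(k) = (2*k)/(-60 + k) = 2*k/(-60 + k))
-4190/5229 + J(n) = -4190/5229 + 2*(-15)/(-60 - 15) = -4190*1/5229 + 2*(-15)/(-75) = -4190/5229 + 2*(-15)*(-1/75) = -4190/5229 + 2/5 = -10492/26145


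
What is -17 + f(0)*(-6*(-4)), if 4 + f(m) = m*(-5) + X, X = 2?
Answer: -65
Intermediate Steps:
f(m) = -2 - 5*m (f(m) = -4 + (m*(-5) + 2) = -4 + (-5*m + 2) = -4 + (2 - 5*m) = -2 - 5*m)
-17 + f(0)*(-6*(-4)) = -17 + (-2 - 5*0)*(-6*(-4)) = -17 + (-2 + 0)*24 = -17 - 2*24 = -17 - 48 = -65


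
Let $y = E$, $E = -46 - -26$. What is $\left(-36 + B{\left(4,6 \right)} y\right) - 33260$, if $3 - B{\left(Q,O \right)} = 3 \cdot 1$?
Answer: $-33296$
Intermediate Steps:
$E = -20$ ($E = -46 + 26 = -20$)
$B{\left(Q,O \right)} = 0$ ($B{\left(Q,O \right)} = 3 - 3 \cdot 1 = 3 - 3 = 0$)
$y = -20$
$\left(-36 + B{\left(4,6 \right)} y\right) - 33260 = \left(-36 + 0 \left(-20\right)\right) - 33260 = \left(-36 + 0\right) - 33260 = -36 - 33260 = -33296$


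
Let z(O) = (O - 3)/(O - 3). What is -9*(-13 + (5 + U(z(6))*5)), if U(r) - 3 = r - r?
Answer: -63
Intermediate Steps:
z(O) = 1 (z(O) = (-3 + O)/(-3 + O) = 1)
U(r) = 3 (U(r) = 3 + (r - r) = 3 + 0 = 3)
-9*(-13 + (5 + U(z(6))*5)) = -9*(-13 + (5 + 3*5)) = -9*(-13 + (5 + 15)) = -9*(-13 + 20) = -9*7 = -63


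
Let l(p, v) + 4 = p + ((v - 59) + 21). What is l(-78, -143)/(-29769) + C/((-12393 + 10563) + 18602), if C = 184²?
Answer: 253067575/124821417 ≈ 2.0274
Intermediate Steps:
C = 33856
l(p, v) = -42 + p + v (l(p, v) = -4 + (p + ((v - 59) + 21)) = -4 + (p + ((-59 + v) + 21)) = -4 + (p + (-38 + v)) = -4 + (-38 + p + v) = -42 + p + v)
l(-78, -143)/(-29769) + C/((-12393 + 10563) + 18602) = (-42 - 78 - 143)/(-29769) + 33856/((-12393 + 10563) + 18602) = -263*(-1/29769) + 33856/(-1830 + 18602) = 263/29769 + 33856/16772 = 263/29769 + 33856*(1/16772) = 263/29769 + 8464/4193 = 253067575/124821417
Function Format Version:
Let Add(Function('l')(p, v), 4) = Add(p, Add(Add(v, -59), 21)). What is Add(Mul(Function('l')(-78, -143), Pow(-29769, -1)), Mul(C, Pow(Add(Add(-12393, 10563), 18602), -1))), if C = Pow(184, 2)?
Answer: Rational(253067575, 124821417) ≈ 2.0274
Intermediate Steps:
C = 33856
Function('l')(p, v) = Add(-42, p, v) (Function('l')(p, v) = Add(-4, Add(p, Add(Add(v, -59), 21))) = Add(-4, Add(p, Add(Add(-59, v), 21))) = Add(-4, Add(p, Add(-38, v))) = Add(-4, Add(-38, p, v)) = Add(-42, p, v))
Add(Mul(Function('l')(-78, -143), Pow(-29769, -1)), Mul(C, Pow(Add(Add(-12393, 10563), 18602), -1))) = Add(Mul(Add(-42, -78, -143), Pow(-29769, -1)), Mul(33856, Pow(Add(Add(-12393, 10563), 18602), -1))) = Add(Mul(-263, Rational(-1, 29769)), Mul(33856, Pow(Add(-1830, 18602), -1))) = Add(Rational(263, 29769), Mul(33856, Pow(16772, -1))) = Add(Rational(263, 29769), Mul(33856, Rational(1, 16772))) = Add(Rational(263, 29769), Rational(8464, 4193)) = Rational(253067575, 124821417)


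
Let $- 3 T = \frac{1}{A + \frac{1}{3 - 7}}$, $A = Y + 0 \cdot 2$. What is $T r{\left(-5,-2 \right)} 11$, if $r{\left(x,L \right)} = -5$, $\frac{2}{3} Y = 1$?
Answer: $\frac{44}{3} \approx 14.667$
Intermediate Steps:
$Y = \frac{3}{2}$ ($Y = \frac{3}{2} \cdot 1 = \frac{3}{2} \approx 1.5$)
$A = \frac{3}{2}$ ($A = \frac{3}{2} + 0 \cdot 2 = \frac{3}{2} + 0 = \frac{3}{2} \approx 1.5$)
$T = - \frac{4}{15}$ ($T = - \frac{1}{3 \left(\frac{3}{2} + \frac{1}{3 - 7}\right)} = - \frac{1}{3 \left(\frac{3}{2} + \frac{1}{-4}\right)} = - \frac{1}{3 \left(\frac{3}{2} - \frac{1}{4}\right)} = - \frac{1}{3 \cdot \frac{5}{4}} = \left(- \frac{1}{3}\right) \frac{4}{5} = - \frac{4}{15} \approx -0.26667$)
$T r{\left(-5,-2 \right)} 11 = \left(- \frac{4}{15}\right) \left(-5\right) 11 = \frac{4}{3} \cdot 11 = \frac{44}{3}$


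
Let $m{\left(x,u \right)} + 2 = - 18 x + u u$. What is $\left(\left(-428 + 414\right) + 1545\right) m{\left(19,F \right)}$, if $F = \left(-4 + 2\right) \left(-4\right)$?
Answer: $-428680$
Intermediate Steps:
$F = 8$ ($F = \left(-2\right) \left(-4\right) = 8$)
$m{\left(x,u \right)} = -2 + u^{2} - 18 x$ ($m{\left(x,u \right)} = -2 + \left(- 18 x + u u\right) = -2 + \left(- 18 x + u^{2}\right) = -2 + \left(u^{2} - 18 x\right) = -2 + u^{2} - 18 x$)
$\left(\left(-428 + 414\right) + 1545\right) m{\left(19,F \right)} = \left(\left(-428 + 414\right) + 1545\right) \left(-2 + 8^{2} - 342\right) = \left(-14 + 1545\right) \left(-2 + 64 - 342\right) = 1531 \left(-280\right) = -428680$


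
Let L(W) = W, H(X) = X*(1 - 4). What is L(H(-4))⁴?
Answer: 20736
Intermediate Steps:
H(X) = -3*X (H(X) = X*(-3) = -3*X)
L(H(-4))⁴ = (-3*(-4))⁴ = 12⁴ = 20736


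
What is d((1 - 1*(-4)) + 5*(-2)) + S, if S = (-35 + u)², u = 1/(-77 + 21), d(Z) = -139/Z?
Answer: 19663509/15680 ≈ 1254.1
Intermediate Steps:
u = -1/56 (u = 1/(-56) = -1/56 ≈ -0.017857)
S = 3845521/3136 (S = (-35 - 1/56)² = (-1961/56)² = 3845521/3136 ≈ 1226.3)
d((1 - 1*(-4)) + 5*(-2)) + S = -139/((1 - 1*(-4)) + 5*(-2)) + 3845521/3136 = -139/((1 + 4) - 10) + 3845521/3136 = -139/(5 - 10) + 3845521/3136 = -139/(-5) + 3845521/3136 = -139*(-⅕) + 3845521/3136 = 139/5 + 3845521/3136 = 19663509/15680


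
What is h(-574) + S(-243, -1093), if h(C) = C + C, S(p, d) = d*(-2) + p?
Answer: 795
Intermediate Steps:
S(p, d) = p - 2*d (S(p, d) = -2*d + p = p - 2*d)
h(C) = 2*C
h(-574) + S(-243, -1093) = 2*(-574) + (-243 - 2*(-1093)) = -1148 + (-243 + 2186) = -1148 + 1943 = 795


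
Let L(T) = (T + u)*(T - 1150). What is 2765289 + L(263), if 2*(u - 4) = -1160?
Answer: 3042920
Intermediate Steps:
u = -576 (u = 4 + (½)*(-1160) = 4 - 580 = -576)
L(T) = (-1150 + T)*(-576 + T) (L(T) = (T - 576)*(T - 1150) = (-576 + T)*(-1150 + T) = (-1150 + T)*(-576 + T))
2765289 + L(263) = 2765289 + (662400 + 263² - 1726*263) = 2765289 + (662400 + 69169 - 453938) = 2765289 + 277631 = 3042920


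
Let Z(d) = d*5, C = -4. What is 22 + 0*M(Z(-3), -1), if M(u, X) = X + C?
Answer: 22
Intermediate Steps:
Z(d) = 5*d
M(u, X) = -4 + X (M(u, X) = X - 4 = -4 + X)
22 + 0*M(Z(-3), -1) = 22 + 0*(-4 - 1) = 22 + 0*(-5) = 22 + 0 = 22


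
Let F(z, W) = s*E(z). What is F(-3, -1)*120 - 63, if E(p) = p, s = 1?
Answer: -423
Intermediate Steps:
F(z, W) = z (F(z, W) = 1*z = z)
F(-3, -1)*120 - 63 = -3*120 - 63 = -360 - 63 = -423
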